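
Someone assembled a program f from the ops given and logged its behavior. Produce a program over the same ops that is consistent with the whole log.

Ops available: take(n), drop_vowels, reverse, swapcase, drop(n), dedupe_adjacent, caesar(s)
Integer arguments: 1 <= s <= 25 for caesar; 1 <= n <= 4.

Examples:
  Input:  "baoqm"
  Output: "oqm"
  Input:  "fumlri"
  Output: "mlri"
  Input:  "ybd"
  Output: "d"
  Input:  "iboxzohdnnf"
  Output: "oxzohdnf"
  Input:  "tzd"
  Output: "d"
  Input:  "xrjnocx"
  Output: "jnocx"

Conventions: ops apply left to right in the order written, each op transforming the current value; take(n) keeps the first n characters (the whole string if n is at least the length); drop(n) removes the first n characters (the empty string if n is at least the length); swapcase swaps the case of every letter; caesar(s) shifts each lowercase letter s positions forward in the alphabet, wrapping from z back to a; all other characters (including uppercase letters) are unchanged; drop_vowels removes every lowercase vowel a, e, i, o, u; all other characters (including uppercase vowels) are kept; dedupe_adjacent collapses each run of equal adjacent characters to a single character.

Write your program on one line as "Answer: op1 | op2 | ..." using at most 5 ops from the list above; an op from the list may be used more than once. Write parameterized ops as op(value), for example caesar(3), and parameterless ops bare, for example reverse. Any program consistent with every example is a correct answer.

swapcase | drop(2) | dedupe_adjacent | swapcase

Check, running the answer program on each example:
  "baoqm" -> "BAOQM" -> "OQM" -> "OQM" -> "oqm"
  "fumlri" -> "FUMLRI" -> "MLRI" -> "MLRI" -> "mlri"
  "ybd" -> "YBD" -> "D" -> "D" -> "d"
  "iboxzohdnnf" -> "IBOXZOHDNNF" -> "OXZOHDNNF" -> "OXZOHDNF" -> "oxzohdnf"
  "tzd" -> "TZD" -> "D" -> "D" -> "d"
  "xrjnocx" -> "XRJNOCX" -> "JNOCX" -> "JNOCX" -> "jnocx"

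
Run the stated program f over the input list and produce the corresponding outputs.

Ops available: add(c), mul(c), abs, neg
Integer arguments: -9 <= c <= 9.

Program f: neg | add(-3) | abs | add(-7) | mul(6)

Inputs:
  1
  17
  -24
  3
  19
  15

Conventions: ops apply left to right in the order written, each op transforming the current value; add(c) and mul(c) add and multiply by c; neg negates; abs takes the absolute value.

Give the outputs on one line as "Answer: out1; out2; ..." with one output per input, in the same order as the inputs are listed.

Execution, op by op:
  1 -> -1 -> -4 -> 4 -> -3 -> -18
  17 -> -17 -> -20 -> 20 -> 13 -> 78
  -24 -> 24 -> 21 -> 21 -> 14 -> 84
  3 -> -3 -> -6 -> 6 -> -1 -> -6
  19 -> -19 -> -22 -> 22 -> 15 -> 90
  15 -> -15 -> -18 -> 18 -> 11 -> 66

-18; 78; 84; -6; 90; 66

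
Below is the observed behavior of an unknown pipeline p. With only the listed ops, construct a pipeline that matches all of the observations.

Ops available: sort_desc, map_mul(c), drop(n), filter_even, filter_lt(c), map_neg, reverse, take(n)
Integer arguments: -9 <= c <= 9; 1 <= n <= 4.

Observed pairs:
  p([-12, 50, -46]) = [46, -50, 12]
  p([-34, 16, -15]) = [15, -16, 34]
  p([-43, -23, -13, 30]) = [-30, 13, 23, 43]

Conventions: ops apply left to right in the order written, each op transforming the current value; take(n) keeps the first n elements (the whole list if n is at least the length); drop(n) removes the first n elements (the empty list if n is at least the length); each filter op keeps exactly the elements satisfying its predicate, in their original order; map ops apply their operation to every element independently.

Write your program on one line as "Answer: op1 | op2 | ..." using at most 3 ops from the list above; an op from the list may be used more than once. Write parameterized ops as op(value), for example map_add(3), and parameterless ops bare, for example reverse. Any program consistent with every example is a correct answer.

map_neg | reverse

Check, running the answer program on each example:
  [-12, 50, -46] -> [12, -50, 46] -> [46, -50, 12]
  [-34, 16, -15] -> [34, -16, 15] -> [15, -16, 34]
  [-43, -23, -13, 30] -> [43, 23, 13, -30] -> [-30, 13, 23, 43]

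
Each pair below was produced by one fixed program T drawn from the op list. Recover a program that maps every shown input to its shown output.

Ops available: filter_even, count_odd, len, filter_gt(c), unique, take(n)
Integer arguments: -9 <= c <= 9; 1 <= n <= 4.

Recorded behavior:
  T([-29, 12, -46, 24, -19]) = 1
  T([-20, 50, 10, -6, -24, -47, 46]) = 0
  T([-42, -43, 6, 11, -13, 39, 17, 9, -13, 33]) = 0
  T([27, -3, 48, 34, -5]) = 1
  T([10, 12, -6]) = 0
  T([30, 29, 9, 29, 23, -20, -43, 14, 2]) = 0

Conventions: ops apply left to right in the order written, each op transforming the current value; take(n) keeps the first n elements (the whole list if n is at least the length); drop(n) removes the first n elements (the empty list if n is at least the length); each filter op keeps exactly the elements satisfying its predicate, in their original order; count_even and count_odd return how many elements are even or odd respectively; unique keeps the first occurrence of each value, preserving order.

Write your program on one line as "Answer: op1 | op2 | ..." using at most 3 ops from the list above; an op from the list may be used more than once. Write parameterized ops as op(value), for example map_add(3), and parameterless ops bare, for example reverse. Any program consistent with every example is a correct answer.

take(1) | count_odd

Check, running the answer program on each example:
  [-29, 12, -46, 24, -19] -> [-29] -> 1
  [-20, 50, 10, -6, -24, -47, 46] -> [-20] -> 0
  [-42, -43, 6, 11, -13, 39, 17, 9, -13, 33] -> [-42] -> 0
  [27, -3, 48, 34, -5] -> [27] -> 1
  [10, 12, -6] -> [10] -> 0
  [30, 29, 9, 29, 23, -20, -43, 14, 2] -> [30] -> 0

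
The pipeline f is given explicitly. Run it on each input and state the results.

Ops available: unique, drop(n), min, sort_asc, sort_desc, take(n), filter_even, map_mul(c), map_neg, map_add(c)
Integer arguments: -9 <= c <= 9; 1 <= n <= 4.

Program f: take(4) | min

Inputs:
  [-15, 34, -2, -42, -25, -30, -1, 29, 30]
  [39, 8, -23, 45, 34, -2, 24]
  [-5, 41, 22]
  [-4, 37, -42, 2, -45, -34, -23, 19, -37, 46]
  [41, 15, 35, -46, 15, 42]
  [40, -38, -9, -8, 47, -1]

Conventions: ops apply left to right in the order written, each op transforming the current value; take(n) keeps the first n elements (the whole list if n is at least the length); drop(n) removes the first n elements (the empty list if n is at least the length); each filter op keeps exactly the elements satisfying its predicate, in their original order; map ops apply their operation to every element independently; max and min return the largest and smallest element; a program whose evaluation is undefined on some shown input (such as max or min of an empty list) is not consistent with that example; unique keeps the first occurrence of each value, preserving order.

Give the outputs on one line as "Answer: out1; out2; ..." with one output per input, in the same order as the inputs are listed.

Execution, op by op:
  [-15, 34, -2, -42, -25, -30, -1, 29, 30] -> [-15, 34, -2, -42] -> -42
  [39, 8, -23, 45, 34, -2, 24] -> [39, 8, -23, 45] -> -23
  [-5, 41, 22] -> [-5, 41, 22] -> -5
  [-4, 37, -42, 2, -45, -34, -23, 19, -37, 46] -> [-4, 37, -42, 2] -> -42
  [41, 15, 35, -46, 15, 42] -> [41, 15, 35, -46] -> -46
  [40, -38, -9, -8, 47, -1] -> [40, -38, -9, -8] -> -38

-42; -23; -5; -42; -46; -38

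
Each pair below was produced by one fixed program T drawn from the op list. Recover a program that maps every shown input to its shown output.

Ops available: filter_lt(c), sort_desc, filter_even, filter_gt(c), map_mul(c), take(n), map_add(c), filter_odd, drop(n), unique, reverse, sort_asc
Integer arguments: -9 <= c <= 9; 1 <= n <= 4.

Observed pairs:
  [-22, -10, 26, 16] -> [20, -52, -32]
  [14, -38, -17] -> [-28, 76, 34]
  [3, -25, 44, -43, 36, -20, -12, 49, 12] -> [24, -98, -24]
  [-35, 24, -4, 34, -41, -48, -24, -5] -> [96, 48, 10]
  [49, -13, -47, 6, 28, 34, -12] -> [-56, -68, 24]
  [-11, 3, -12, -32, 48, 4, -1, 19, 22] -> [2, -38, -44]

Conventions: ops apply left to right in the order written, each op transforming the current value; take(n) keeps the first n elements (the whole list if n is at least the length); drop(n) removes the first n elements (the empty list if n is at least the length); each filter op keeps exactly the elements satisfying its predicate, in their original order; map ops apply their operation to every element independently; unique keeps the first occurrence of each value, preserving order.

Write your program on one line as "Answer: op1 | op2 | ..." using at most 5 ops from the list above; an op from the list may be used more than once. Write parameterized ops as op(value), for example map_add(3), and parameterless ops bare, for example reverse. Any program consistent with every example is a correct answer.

reverse | map_mul(-2) | take(3) | reverse

Check, running the answer program on each example:
  [-22, -10, 26, 16] -> [16, 26, -10, -22] -> [-32, -52, 20, 44] -> [-32, -52, 20] -> [20, -52, -32]
  [14, -38, -17] -> [-17, -38, 14] -> [34, 76, -28] -> [34, 76, -28] -> [-28, 76, 34]
  [3, -25, 44, -43, 36, -20, -12, 49, 12] -> [12, 49, -12, -20, 36, -43, 44, -25, 3] -> [-24, -98, 24, 40, -72, 86, -88, 50, -6] -> [-24, -98, 24] -> [24, -98, -24]
  [-35, 24, -4, 34, -41, -48, -24, -5] -> [-5, -24, -48, -41, 34, -4, 24, -35] -> [10, 48, 96, 82, -68, 8, -48, 70] -> [10, 48, 96] -> [96, 48, 10]
  [49, -13, -47, 6, 28, 34, -12] -> [-12, 34, 28, 6, -47, -13, 49] -> [24, -68, -56, -12, 94, 26, -98] -> [24, -68, -56] -> [-56, -68, 24]
  [-11, 3, -12, -32, 48, 4, -1, 19, 22] -> [22, 19, -1, 4, 48, -32, -12, 3, -11] -> [-44, -38, 2, -8, -96, 64, 24, -6, 22] -> [-44, -38, 2] -> [2, -38, -44]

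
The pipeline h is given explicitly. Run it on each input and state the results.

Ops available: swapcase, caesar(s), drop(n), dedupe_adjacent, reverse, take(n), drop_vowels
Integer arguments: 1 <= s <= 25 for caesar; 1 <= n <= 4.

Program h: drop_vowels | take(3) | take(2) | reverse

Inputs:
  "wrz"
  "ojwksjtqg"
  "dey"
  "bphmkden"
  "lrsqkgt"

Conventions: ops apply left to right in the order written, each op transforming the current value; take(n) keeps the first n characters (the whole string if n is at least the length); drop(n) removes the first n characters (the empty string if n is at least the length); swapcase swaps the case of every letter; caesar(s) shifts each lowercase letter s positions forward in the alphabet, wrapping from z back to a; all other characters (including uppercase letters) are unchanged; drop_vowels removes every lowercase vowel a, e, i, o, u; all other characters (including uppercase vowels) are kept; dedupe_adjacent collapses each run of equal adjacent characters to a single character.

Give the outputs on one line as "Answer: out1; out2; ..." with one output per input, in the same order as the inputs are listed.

Execution, op by op:
  "wrz" -> "wrz" -> "wrz" -> "wr" -> "rw"
  "ojwksjtqg" -> "jwksjtqg" -> "jwk" -> "jw" -> "wj"
  "dey" -> "dy" -> "dy" -> "dy" -> "yd"
  "bphmkden" -> "bphmkdn" -> "bph" -> "bp" -> "pb"
  "lrsqkgt" -> "lrsqkgt" -> "lrs" -> "lr" -> "rl"

"rw"; "wj"; "yd"; "pb"; "rl"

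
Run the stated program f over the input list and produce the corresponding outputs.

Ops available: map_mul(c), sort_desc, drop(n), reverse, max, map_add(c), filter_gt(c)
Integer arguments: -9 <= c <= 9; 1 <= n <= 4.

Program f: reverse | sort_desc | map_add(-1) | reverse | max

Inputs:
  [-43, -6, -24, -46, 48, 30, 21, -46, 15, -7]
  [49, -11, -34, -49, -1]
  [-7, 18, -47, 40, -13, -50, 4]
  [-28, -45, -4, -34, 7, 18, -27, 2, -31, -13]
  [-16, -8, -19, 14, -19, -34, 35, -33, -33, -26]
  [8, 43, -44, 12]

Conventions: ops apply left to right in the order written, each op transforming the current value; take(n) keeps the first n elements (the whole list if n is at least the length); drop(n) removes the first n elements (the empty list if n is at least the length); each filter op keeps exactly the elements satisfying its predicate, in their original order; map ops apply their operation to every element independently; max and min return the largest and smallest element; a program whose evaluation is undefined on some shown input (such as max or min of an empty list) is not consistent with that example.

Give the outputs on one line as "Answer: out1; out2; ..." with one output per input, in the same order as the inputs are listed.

47; 48; 39; 17; 34; 42

Execution, op by op:
  [-43, -6, -24, -46, 48, 30, 21, -46, 15, -7] -> [-7, 15, -46, 21, 30, 48, -46, -24, -6, -43] -> [48, 30, 21, 15, -6, -7, -24, -43, -46, -46] -> [47, 29, 20, 14, -7, -8, -25, -44, -47, -47] -> [-47, -47, -44, -25, -8, -7, 14, 20, 29, 47] -> 47
  [49, -11, -34, -49, -1] -> [-1, -49, -34, -11, 49] -> [49, -1, -11, -34, -49] -> [48, -2, -12, -35, -50] -> [-50, -35, -12, -2, 48] -> 48
  [-7, 18, -47, 40, -13, -50, 4] -> [4, -50, -13, 40, -47, 18, -7] -> [40, 18, 4, -7, -13, -47, -50] -> [39, 17, 3, -8, -14, -48, -51] -> [-51, -48, -14, -8, 3, 17, 39] -> 39
  [-28, -45, -4, -34, 7, 18, -27, 2, -31, -13] -> [-13, -31, 2, -27, 18, 7, -34, -4, -45, -28] -> [18, 7, 2, -4, -13, -27, -28, -31, -34, -45] -> [17, 6, 1, -5, -14, -28, -29, -32, -35, -46] -> [-46, -35, -32, -29, -28, -14, -5, 1, 6, 17] -> 17
  [-16, -8, -19, 14, -19, -34, 35, -33, -33, -26] -> [-26, -33, -33, 35, -34, -19, 14, -19, -8, -16] -> [35, 14, -8, -16, -19, -19, -26, -33, -33, -34] -> [34, 13, -9, -17, -20, -20, -27, -34, -34, -35] -> [-35, -34, -34, -27, -20, -20, -17, -9, 13, 34] -> 34
  [8, 43, -44, 12] -> [12, -44, 43, 8] -> [43, 12, 8, -44] -> [42, 11, 7, -45] -> [-45, 7, 11, 42] -> 42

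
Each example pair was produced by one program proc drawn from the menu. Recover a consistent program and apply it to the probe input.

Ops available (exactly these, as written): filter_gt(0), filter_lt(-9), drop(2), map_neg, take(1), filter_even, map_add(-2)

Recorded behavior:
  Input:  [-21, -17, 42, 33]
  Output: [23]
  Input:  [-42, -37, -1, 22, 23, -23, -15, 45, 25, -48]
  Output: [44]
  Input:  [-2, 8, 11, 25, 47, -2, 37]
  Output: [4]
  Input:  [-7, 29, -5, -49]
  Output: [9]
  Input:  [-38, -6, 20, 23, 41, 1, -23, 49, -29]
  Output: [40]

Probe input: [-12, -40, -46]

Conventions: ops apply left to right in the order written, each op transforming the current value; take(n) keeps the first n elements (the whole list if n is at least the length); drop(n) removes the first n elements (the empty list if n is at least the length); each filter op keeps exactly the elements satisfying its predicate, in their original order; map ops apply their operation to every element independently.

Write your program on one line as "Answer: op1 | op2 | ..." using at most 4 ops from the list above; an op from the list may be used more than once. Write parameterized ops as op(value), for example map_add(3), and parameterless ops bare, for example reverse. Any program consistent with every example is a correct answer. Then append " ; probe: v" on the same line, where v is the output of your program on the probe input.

map_add(-2) | take(1) | map_neg ; probe: [14]

Check, running the answer program on each example:
  [-21, -17, 42, 33] -> [-23, -19, 40, 31] -> [-23] -> [23]
  [-42, -37, -1, 22, 23, -23, -15, 45, 25, -48] -> [-44, -39, -3, 20, 21, -25, -17, 43, 23, -50] -> [-44] -> [44]
  [-2, 8, 11, 25, 47, -2, 37] -> [-4, 6, 9, 23, 45, -4, 35] -> [-4] -> [4]
  [-7, 29, -5, -49] -> [-9, 27, -7, -51] -> [-9] -> [9]
  [-38, -6, 20, 23, 41, 1, -23, 49, -29] -> [-40, -8, 18, 21, 39, -1, -25, 47, -31] -> [-40] -> [40]
  probe: [-12, -40, -46] -> [-14, -42, -48] -> [-14] -> [14]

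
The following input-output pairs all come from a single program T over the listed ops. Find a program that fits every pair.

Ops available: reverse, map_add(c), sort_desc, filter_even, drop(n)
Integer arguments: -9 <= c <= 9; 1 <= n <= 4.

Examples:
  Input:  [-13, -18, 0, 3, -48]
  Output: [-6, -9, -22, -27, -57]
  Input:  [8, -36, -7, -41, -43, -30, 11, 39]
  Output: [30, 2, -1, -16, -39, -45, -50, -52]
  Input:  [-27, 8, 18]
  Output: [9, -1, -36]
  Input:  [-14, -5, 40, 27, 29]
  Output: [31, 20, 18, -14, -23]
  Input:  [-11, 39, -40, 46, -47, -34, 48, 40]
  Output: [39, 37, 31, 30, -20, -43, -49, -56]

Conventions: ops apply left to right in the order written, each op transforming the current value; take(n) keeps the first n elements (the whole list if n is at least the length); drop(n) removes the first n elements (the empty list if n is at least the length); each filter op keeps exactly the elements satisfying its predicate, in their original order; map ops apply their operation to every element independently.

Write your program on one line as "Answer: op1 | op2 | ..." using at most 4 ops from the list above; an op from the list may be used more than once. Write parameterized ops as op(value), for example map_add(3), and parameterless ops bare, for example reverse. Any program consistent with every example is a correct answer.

map_add(-2) | reverse | map_add(-7) | sort_desc

Check, running the answer program on each example:
  [-13, -18, 0, 3, -48] -> [-15, -20, -2, 1, -50] -> [-50, 1, -2, -20, -15] -> [-57, -6, -9, -27, -22] -> [-6, -9, -22, -27, -57]
  [8, -36, -7, -41, -43, -30, 11, 39] -> [6, -38, -9, -43, -45, -32, 9, 37] -> [37, 9, -32, -45, -43, -9, -38, 6] -> [30, 2, -39, -52, -50, -16, -45, -1] -> [30, 2, -1, -16, -39, -45, -50, -52]
  [-27, 8, 18] -> [-29, 6, 16] -> [16, 6, -29] -> [9, -1, -36] -> [9, -1, -36]
  [-14, -5, 40, 27, 29] -> [-16, -7, 38, 25, 27] -> [27, 25, 38, -7, -16] -> [20, 18, 31, -14, -23] -> [31, 20, 18, -14, -23]
  [-11, 39, -40, 46, -47, -34, 48, 40] -> [-13, 37, -42, 44, -49, -36, 46, 38] -> [38, 46, -36, -49, 44, -42, 37, -13] -> [31, 39, -43, -56, 37, -49, 30, -20] -> [39, 37, 31, 30, -20, -43, -49, -56]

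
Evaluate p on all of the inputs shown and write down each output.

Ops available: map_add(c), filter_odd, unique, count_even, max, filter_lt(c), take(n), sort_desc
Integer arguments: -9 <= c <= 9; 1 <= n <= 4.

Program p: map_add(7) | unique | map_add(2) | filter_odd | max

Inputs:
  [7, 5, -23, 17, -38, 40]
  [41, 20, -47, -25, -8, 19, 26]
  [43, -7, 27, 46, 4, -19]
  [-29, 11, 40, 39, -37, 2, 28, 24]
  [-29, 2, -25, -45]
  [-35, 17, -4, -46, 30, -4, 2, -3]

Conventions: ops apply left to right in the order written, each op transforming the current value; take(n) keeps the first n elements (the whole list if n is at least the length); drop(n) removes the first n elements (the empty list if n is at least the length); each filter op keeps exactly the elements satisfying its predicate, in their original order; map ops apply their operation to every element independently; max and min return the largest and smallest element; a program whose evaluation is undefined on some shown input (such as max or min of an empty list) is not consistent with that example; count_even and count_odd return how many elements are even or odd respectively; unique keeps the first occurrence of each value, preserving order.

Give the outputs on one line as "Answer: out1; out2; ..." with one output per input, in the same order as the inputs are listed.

Execution, op by op:
  [7, 5, -23, 17, -38, 40] -> [14, 12, -16, 24, -31, 47] -> [14, 12, -16, 24, -31, 47] -> [16, 14, -14, 26, -29, 49] -> [-29, 49] -> 49
  [41, 20, -47, -25, -8, 19, 26] -> [48, 27, -40, -18, -1, 26, 33] -> [48, 27, -40, -18, -1, 26, 33] -> [50, 29, -38, -16, 1, 28, 35] -> [29, 1, 35] -> 35
  [43, -7, 27, 46, 4, -19] -> [50, 0, 34, 53, 11, -12] -> [50, 0, 34, 53, 11, -12] -> [52, 2, 36, 55, 13, -10] -> [55, 13] -> 55
  [-29, 11, 40, 39, -37, 2, 28, 24] -> [-22, 18, 47, 46, -30, 9, 35, 31] -> [-22, 18, 47, 46, -30, 9, 35, 31] -> [-20, 20, 49, 48, -28, 11, 37, 33] -> [49, 11, 37, 33] -> 49
  [-29, 2, -25, -45] -> [-22, 9, -18, -38] -> [-22, 9, -18, -38] -> [-20, 11, -16, -36] -> [11] -> 11
  [-35, 17, -4, -46, 30, -4, 2, -3] -> [-28, 24, 3, -39, 37, 3, 9, 4] -> [-28, 24, 3, -39, 37, 9, 4] -> [-26, 26, 5, -37, 39, 11, 6] -> [5, -37, 39, 11] -> 39

49; 35; 55; 49; 11; 39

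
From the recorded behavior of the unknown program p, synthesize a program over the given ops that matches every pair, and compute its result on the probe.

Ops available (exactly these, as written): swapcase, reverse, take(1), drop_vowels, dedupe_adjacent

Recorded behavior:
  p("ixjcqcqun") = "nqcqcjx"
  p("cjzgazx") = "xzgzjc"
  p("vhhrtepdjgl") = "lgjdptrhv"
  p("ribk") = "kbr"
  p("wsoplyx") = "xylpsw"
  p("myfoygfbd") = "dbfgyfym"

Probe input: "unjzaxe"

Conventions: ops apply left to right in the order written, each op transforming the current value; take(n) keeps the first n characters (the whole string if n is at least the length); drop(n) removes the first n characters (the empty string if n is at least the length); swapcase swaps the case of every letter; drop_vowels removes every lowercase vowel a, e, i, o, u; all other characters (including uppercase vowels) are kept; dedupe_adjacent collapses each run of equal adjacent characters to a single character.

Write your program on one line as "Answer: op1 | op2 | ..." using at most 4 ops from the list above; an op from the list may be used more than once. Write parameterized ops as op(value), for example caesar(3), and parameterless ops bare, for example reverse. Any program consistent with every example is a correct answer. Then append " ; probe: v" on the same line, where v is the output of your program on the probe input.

drop_vowels | reverse | dedupe_adjacent ; probe: "xzjn"

Check, running the answer program on each example:
  "ixjcqcqun" -> "xjcqcqn" -> "nqcqcjx" -> "nqcqcjx"
  "cjzgazx" -> "cjzgzx" -> "xzgzjc" -> "xzgzjc"
  "vhhrtepdjgl" -> "vhhrtpdjgl" -> "lgjdptrhhv" -> "lgjdptrhv"
  "ribk" -> "rbk" -> "kbr" -> "kbr"
  "wsoplyx" -> "wsplyx" -> "xylpsw" -> "xylpsw"
  "myfoygfbd" -> "myfygfbd" -> "dbfgyfym" -> "dbfgyfym"
  probe: "unjzaxe" -> "njzx" -> "xzjn" -> "xzjn"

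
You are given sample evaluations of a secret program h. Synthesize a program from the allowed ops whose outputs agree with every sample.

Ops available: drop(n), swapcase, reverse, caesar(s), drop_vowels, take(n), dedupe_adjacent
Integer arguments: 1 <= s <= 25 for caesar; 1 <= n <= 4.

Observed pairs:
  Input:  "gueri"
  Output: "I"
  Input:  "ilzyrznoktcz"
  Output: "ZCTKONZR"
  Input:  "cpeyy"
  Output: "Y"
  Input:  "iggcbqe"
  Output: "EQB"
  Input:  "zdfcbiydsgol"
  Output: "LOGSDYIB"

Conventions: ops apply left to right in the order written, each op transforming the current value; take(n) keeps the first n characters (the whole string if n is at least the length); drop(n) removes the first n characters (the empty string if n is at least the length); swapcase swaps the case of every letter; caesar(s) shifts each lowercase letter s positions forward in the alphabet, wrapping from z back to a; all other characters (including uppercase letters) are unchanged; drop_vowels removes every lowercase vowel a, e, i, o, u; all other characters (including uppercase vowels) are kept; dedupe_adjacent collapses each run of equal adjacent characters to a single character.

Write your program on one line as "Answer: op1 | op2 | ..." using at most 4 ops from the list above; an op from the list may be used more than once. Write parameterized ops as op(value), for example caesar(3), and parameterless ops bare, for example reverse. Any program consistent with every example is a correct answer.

drop(4) | swapcase | reverse

Check, running the answer program on each example:
  "gueri" -> "i" -> "I" -> "I"
  "ilzyrznoktcz" -> "rznoktcz" -> "RZNOKTCZ" -> "ZCTKONZR"
  "cpeyy" -> "y" -> "Y" -> "Y"
  "iggcbqe" -> "bqe" -> "BQE" -> "EQB"
  "zdfcbiydsgol" -> "biydsgol" -> "BIYDSGOL" -> "LOGSDYIB"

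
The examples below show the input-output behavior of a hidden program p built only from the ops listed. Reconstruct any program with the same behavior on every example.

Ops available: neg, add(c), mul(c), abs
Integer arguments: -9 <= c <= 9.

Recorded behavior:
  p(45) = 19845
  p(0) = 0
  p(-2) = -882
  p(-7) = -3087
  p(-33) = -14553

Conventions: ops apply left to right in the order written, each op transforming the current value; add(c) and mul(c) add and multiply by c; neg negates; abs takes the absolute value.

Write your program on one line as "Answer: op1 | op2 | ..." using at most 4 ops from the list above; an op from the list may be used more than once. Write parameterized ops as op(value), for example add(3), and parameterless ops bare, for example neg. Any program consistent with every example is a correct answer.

mul(7) | mul(-9) | mul(-7)

Check, running the answer program on each example:
  45 -> 315 -> -2835 -> 19845
  0 -> 0 -> 0 -> 0
  -2 -> -14 -> 126 -> -882
  -7 -> -49 -> 441 -> -3087
  -33 -> -231 -> 2079 -> -14553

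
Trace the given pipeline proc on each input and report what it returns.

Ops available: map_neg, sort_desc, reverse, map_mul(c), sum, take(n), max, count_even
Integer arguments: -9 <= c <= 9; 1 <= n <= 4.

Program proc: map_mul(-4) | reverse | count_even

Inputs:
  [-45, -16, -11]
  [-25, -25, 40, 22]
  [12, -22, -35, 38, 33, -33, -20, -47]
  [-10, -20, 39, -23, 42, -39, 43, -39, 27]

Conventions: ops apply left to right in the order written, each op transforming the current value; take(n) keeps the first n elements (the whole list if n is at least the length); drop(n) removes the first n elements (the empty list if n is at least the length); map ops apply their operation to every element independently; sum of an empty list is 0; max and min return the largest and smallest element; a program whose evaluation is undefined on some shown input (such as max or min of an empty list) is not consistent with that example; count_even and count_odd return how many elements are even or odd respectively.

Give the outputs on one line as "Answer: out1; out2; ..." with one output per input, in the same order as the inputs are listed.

3; 4; 8; 9

Execution, op by op:
  [-45, -16, -11] -> [180, 64, 44] -> [44, 64, 180] -> 3
  [-25, -25, 40, 22] -> [100, 100, -160, -88] -> [-88, -160, 100, 100] -> 4
  [12, -22, -35, 38, 33, -33, -20, -47] -> [-48, 88, 140, -152, -132, 132, 80, 188] -> [188, 80, 132, -132, -152, 140, 88, -48] -> 8
  [-10, -20, 39, -23, 42, -39, 43, -39, 27] -> [40, 80, -156, 92, -168, 156, -172, 156, -108] -> [-108, 156, -172, 156, -168, 92, -156, 80, 40] -> 9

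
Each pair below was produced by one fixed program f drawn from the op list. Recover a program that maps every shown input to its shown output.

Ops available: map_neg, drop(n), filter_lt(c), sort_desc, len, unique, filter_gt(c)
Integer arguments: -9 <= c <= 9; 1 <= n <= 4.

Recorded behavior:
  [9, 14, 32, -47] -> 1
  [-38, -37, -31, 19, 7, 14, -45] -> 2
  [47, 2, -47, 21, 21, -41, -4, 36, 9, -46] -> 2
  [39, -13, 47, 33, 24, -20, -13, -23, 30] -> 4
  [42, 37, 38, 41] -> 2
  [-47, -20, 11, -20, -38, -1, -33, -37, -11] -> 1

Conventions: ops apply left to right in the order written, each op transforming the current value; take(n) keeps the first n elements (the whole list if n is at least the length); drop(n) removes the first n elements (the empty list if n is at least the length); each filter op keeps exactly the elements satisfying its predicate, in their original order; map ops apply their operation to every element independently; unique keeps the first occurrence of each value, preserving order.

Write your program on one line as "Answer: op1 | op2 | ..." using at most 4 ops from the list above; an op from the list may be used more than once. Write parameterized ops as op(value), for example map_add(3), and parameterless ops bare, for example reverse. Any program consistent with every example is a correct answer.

drop(2) | filter_gt(9) | unique | len

Check, running the answer program on each example:
  [9, 14, 32, -47] -> [32, -47] -> [32] -> [32] -> 1
  [-38, -37, -31, 19, 7, 14, -45] -> [-31, 19, 7, 14, -45] -> [19, 14] -> [19, 14] -> 2
  [47, 2, -47, 21, 21, -41, -4, 36, 9, -46] -> [-47, 21, 21, -41, -4, 36, 9, -46] -> [21, 21, 36] -> [21, 36] -> 2
  [39, -13, 47, 33, 24, -20, -13, -23, 30] -> [47, 33, 24, -20, -13, -23, 30] -> [47, 33, 24, 30] -> [47, 33, 24, 30] -> 4
  [42, 37, 38, 41] -> [38, 41] -> [38, 41] -> [38, 41] -> 2
  [-47, -20, 11, -20, -38, -1, -33, -37, -11] -> [11, -20, -38, -1, -33, -37, -11] -> [11] -> [11] -> 1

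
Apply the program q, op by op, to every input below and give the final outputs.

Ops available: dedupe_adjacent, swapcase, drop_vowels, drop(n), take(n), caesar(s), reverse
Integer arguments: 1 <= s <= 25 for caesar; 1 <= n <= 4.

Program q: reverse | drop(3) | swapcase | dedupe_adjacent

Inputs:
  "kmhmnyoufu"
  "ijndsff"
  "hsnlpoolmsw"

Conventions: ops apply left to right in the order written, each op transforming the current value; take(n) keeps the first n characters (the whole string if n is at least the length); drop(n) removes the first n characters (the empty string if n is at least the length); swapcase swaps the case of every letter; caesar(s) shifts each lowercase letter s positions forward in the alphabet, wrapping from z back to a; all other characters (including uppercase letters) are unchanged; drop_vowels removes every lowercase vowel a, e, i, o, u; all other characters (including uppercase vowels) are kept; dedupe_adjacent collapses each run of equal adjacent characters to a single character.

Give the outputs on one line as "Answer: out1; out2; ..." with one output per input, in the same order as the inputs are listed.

"OYNMHMK"; "DNJI"; "LOPLNSH"

Execution, op by op:
  "kmhmnyoufu" -> "ufuoynmhmk" -> "oynmhmk" -> "OYNMHMK" -> "OYNMHMK"
  "ijndsff" -> "ffsdnji" -> "dnji" -> "DNJI" -> "DNJI"
  "hsnlpoolmsw" -> "wsmlooplnsh" -> "looplnsh" -> "LOOPLNSH" -> "LOPLNSH"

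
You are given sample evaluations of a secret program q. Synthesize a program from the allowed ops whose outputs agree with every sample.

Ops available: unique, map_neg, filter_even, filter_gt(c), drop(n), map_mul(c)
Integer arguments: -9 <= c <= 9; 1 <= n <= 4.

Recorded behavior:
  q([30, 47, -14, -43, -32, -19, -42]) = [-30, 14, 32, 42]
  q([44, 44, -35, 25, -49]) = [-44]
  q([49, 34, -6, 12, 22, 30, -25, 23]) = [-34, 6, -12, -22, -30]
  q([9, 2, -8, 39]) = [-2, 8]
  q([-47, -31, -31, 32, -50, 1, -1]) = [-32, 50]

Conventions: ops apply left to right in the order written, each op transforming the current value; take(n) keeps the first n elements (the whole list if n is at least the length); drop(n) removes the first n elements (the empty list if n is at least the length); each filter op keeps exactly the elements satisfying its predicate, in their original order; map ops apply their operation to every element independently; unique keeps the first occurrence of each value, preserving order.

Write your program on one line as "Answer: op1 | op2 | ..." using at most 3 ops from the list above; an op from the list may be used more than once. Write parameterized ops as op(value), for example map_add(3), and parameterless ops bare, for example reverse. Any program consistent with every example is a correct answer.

unique | filter_even | map_neg

Check, running the answer program on each example:
  [30, 47, -14, -43, -32, -19, -42] -> [30, 47, -14, -43, -32, -19, -42] -> [30, -14, -32, -42] -> [-30, 14, 32, 42]
  [44, 44, -35, 25, -49] -> [44, -35, 25, -49] -> [44] -> [-44]
  [49, 34, -6, 12, 22, 30, -25, 23] -> [49, 34, -6, 12, 22, 30, -25, 23] -> [34, -6, 12, 22, 30] -> [-34, 6, -12, -22, -30]
  [9, 2, -8, 39] -> [9, 2, -8, 39] -> [2, -8] -> [-2, 8]
  [-47, -31, -31, 32, -50, 1, -1] -> [-47, -31, 32, -50, 1, -1] -> [32, -50] -> [-32, 50]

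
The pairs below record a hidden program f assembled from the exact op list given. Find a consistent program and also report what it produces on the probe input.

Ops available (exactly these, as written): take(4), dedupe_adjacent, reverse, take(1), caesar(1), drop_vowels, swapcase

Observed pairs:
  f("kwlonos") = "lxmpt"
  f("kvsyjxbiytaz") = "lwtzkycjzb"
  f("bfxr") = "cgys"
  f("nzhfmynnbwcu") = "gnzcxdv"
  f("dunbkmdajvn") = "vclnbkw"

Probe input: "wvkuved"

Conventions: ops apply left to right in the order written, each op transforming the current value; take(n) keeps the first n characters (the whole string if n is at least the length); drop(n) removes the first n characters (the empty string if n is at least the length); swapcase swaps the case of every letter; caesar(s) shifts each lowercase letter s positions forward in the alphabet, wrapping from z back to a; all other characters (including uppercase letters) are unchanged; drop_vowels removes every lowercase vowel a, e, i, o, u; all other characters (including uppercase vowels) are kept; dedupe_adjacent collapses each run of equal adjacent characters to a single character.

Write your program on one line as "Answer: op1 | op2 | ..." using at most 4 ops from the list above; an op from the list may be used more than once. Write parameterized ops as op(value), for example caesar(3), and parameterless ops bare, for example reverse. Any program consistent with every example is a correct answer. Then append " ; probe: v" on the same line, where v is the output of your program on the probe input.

caesar(1) | drop_vowels | dedupe_adjacent ; probe: "xwlvwf"

Check, running the answer program on each example:
  "kwlonos" -> "lxmpopt" -> "lxmppt" -> "lxmpt"
  "kvsyjxbiytaz" -> "lwtzkycjzuba" -> "lwtzkycjzb" -> "lwtzkycjzb"
  "bfxr" -> "cgys" -> "cgys" -> "cgys"
  "nzhfmynnbwcu" -> "oaignzoocxdv" -> "gnzcxdv" -> "gnzcxdv"
  "dunbkmdajvn" -> "evoclnebkwo" -> "vclnbkw" -> "vclnbkw"
  probe: "wvkuved" -> "xwlvwfe" -> "xwlvwf" -> "xwlvwf"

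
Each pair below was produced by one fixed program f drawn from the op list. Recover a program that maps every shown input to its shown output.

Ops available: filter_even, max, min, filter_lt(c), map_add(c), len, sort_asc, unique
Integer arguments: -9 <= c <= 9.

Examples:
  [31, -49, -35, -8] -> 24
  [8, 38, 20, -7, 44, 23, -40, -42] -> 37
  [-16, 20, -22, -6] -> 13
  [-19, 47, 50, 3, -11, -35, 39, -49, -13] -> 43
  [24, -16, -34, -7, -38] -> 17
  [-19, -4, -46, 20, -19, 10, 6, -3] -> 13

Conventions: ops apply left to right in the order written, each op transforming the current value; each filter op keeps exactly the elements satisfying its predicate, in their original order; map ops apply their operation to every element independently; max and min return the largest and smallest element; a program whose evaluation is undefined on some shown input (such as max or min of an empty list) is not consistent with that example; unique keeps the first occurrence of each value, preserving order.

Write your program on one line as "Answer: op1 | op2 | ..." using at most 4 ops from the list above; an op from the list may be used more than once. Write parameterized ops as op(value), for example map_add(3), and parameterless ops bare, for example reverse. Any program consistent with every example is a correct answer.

unique | map_add(-7) | max

Check, running the answer program on each example:
  [31, -49, -35, -8] -> [31, -49, -35, -8] -> [24, -56, -42, -15] -> 24
  [8, 38, 20, -7, 44, 23, -40, -42] -> [8, 38, 20, -7, 44, 23, -40, -42] -> [1, 31, 13, -14, 37, 16, -47, -49] -> 37
  [-16, 20, -22, -6] -> [-16, 20, -22, -6] -> [-23, 13, -29, -13] -> 13
  [-19, 47, 50, 3, -11, -35, 39, -49, -13] -> [-19, 47, 50, 3, -11, -35, 39, -49, -13] -> [-26, 40, 43, -4, -18, -42, 32, -56, -20] -> 43
  [24, -16, -34, -7, -38] -> [24, -16, -34, -7, -38] -> [17, -23, -41, -14, -45] -> 17
  [-19, -4, -46, 20, -19, 10, 6, -3] -> [-19, -4, -46, 20, 10, 6, -3] -> [-26, -11, -53, 13, 3, -1, -10] -> 13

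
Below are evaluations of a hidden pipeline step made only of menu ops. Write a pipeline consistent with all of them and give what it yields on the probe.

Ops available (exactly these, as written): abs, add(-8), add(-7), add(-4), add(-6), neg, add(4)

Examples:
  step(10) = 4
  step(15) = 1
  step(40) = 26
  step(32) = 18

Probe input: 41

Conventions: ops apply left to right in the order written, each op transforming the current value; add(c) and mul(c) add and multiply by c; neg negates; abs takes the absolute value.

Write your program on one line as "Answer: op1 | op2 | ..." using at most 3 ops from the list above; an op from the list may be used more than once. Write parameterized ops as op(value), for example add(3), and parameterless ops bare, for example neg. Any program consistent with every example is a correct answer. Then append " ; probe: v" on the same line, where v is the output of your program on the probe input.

add(-6) | add(-8) | abs ; probe: 27

Check, running the answer program on each example:
  10 -> 4 -> -4 -> 4
  15 -> 9 -> 1 -> 1
  40 -> 34 -> 26 -> 26
  32 -> 26 -> 18 -> 18
  probe: 41 -> 35 -> 27 -> 27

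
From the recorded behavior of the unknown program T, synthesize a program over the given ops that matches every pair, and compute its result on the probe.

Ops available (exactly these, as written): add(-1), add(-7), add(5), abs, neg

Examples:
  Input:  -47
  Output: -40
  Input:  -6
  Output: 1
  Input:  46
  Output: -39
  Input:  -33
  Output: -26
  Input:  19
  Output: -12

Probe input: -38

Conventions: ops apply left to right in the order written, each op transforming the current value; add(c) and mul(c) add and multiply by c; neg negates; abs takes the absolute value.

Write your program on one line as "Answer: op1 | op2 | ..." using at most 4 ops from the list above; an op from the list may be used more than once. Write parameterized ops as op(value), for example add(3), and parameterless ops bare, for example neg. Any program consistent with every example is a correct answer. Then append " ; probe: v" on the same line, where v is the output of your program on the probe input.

abs | add(-7) | neg ; probe: -31

Check, running the answer program on each example:
  -47 -> 47 -> 40 -> -40
  -6 -> 6 -> -1 -> 1
  46 -> 46 -> 39 -> -39
  -33 -> 33 -> 26 -> -26
  19 -> 19 -> 12 -> -12
  probe: -38 -> 38 -> 31 -> -31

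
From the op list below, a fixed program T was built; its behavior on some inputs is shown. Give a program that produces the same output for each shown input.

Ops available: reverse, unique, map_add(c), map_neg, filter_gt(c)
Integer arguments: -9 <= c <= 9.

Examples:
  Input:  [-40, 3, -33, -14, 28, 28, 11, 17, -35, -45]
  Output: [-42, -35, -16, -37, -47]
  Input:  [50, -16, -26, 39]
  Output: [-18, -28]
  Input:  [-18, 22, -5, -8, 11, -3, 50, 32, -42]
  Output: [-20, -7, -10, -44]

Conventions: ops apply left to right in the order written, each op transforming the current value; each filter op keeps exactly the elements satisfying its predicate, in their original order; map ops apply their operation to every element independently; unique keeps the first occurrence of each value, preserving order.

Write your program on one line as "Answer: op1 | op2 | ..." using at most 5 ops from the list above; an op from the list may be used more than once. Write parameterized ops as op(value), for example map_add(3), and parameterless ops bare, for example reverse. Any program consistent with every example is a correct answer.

map_add(-3) | map_neg | map_add(-1) | filter_gt(5) | map_neg

Check, running the answer program on each example:
  [-40, 3, -33, -14, 28, 28, 11, 17, -35, -45] -> [-43, 0, -36, -17, 25, 25, 8, 14, -38, -48] -> [43, 0, 36, 17, -25, -25, -8, -14, 38, 48] -> [42, -1, 35, 16, -26, -26, -9, -15, 37, 47] -> [42, 35, 16, 37, 47] -> [-42, -35, -16, -37, -47]
  [50, -16, -26, 39] -> [47, -19, -29, 36] -> [-47, 19, 29, -36] -> [-48, 18, 28, -37] -> [18, 28] -> [-18, -28]
  [-18, 22, -5, -8, 11, -3, 50, 32, -42] -> [-21, 19, -8, -11, 8, -6, 47, 29, -45] -> [21, -19, 8, 11, -8, 6, -47, -29, 45] -> [20, -20, 7, 10, -9, 5, -48, -30, 44] -> [20, 7, 10, 44] -> [-20, -7, -10, -44]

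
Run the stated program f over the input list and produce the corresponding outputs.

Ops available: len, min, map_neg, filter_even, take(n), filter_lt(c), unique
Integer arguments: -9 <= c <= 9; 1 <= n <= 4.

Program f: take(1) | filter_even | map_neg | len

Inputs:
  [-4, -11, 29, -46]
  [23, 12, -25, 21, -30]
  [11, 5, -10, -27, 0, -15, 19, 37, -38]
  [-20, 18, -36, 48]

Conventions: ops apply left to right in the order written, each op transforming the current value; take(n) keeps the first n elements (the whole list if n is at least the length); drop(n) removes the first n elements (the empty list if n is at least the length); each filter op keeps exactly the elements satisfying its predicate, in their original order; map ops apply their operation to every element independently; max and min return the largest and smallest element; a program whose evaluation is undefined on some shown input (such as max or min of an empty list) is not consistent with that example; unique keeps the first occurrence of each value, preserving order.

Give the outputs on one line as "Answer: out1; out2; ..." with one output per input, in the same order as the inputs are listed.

Execution, op by op:
  [-4, -11, 29, -46] -> [-4] -> [-4] -> [4] -> 1
  [23, 12, -25, 21, -30] -> [23] -> [] -> [] -> 0
  [11, 5, -10, -27, 0, -15, 19, 37, -38] -> [11] -> [] -> [] -> 0
  [-20, 18, -36, 48] -> [-20] -> [-20] -> [20] -> 1

1; 0; 0; 1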